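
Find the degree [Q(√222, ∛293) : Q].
[Q(√222, ∛293) : Q] = 6

Let L = Q(√222, ∛293). Since Q(√222) ⊂ L and [Q(√222):Q] = 2, the tower law gives 2 | [L:Q]. Likewise Q(∛293) ⊂ L with [Q(∛293):Q] = 3 (because 293 is not a perfect cube), so 3 | [L:Q]. As gcd(2,3) = 1, [L:Q] is divisible by 6. Conversely L is generated over Q by √222 and ∛293, so [L:Q] ≤ 2·3 = 6. Therefore [Q(√222, ∛293) : Q] = 6.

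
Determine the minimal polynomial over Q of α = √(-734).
m_α(x) = x^2 + 734

α satisfies α^2 + 734 = 0, so x^2 + 734 annihilates α. Since d = -734 is squarefree and ≠ 1, it is not a perfect square in Q, so x^2 + 734 has no rational root and is therefore irreducible over Q (a degree-2 polynomial over a field is irreducible iff it has no root). Hence m_α(x) = x^2 + 734.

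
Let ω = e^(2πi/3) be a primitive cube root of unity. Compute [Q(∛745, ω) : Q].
[Q(∛745, ω) : Q] = 6

[Q(∛745):Q] = 3 (min poly x^3 - 745, irreducible since 745 is not a perfect cube). [Q(ω):Q] = 2 (min poly x^2 + x + 1). Since Q(∛745) ⊂ R and ω ∉ R, we have ω ∉ Q(∛745), so x^2 + x + 1 remains irreducible over Q(∛745) and [Q(∛745, ω) : Q(∛745)] = 2. By the tower law, [Q(∛745, ω) : Q] = 3 · 2 = 6. (In fact Q(∛745, ω) is the splitting field of x^3 - 745 over Q.)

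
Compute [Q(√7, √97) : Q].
[Q(√7, √97) : Q] = 4

[Q(√7):Q] = 2 (min poly x^2 - 7, irreducible since 7 is squarefree > 1). For the top step, suppose √97 ∈ Q(√7), say √97 = c + d√7 with c, d ∈ Q. Squaring: 97 = c^2 + 7d^2 + 2cd√7. Since √7 ∉ Q this forces 2cd = 0. If d = 0 then √97 = c ∈ Q, contradicting 97 squarefree > 1. If c = 0 then 97 = 7d^2, so 7·97 = (7d)^2 is a perfect square in Q — but 7·97 = 679 is not a perfect square (since 7 and 97 are distinct squarefree integers). Contradiction. Hence √97 ∉ Q(√7), so x^2 - 97 stays irreducible over Q(√7) and [Q(√7, √97) : Q(√7)] = 2. By the tower law, [Q(√7, √97) : Q] = 2 · 2 = 4.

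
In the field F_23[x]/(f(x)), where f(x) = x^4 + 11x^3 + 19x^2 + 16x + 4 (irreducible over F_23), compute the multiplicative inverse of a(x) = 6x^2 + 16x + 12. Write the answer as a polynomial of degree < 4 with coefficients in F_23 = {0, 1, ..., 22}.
a(x)^(-1) ≡ 11x^3 + 21x^2 + 13x + 14 (mod f(x))

Since f is irreducible over F_23, F_23[x]/(f) is a field and a(x) ≠ 0 has an inverse. Apply the extended Euclidean algorithm to f(x) and a(x) in F_23[x]: f(x) = (4x^2 + 18x + 20)·a(x) + (9x + 17);  a(x) = (16x + 15)·(9x + 17) + (10). The last nonzero remainder is the constant 10 = gcd(f, a) in F_23. Back-substituting through the division chain expresses 10 = s(x)·a(x) + t(x)·f(x) with s(x) ≡ 18x^3 + 3x^2 + 15x + 2 (mod f), so (18x^3 + 3x^2 + 15x + 2)·a(x) ≡ 10 (mod f). Multiplying by 10^(-1) ≡ 7 in F_23 gives a(x)^(-1) ≡ 7·(18x^3 + 3x^2 + 15x + 2) ≡ 11x^3 + 21x^2 + 13x + 14 (mod f). Check: (6x^2 + 16x + 12)·(11x^3 + 21x^2 + 13x + 14) = 20x^5 + 3x^4 + 17x^3 + 15x^2 + 12x + 7 ≡ 1 (mod x^4 + 11x^3 + 19x^2 + 16x + 4).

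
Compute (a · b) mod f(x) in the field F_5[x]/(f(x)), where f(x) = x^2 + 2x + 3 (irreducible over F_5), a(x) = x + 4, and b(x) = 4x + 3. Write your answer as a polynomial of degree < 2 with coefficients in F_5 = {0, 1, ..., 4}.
a · b ≡ x (mod f(x))

Multiply in F_5[x]: a(x)·b(x) = (x + 4)·(4x + 3) = 4x^2 + 4x + 2. This has degree ≥ 2, so divide by f(x) over F_5: 4x^2 + 4x + 2 = (4)·(x^2 + 2x + 3) + (x). Hence a·b ≡ x (mod f). (F_5[x]/(f) is a field with 5^2 = 25 elements since f is irreducible of degree 2.)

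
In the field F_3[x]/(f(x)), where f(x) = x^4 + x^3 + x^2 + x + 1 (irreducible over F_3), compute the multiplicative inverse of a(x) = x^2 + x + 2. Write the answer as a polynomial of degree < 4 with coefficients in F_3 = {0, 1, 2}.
a(x)^(-1) ≡ x^3 + x^2 + 2x + 1 (mod f(x))

Since f is irreducible over F_3, F_3[x]/(f) is a field and a(x) ≠ 0 has an inverse. Apply the extended Euclidean algorithm to f(x) and a(x) in F_3[x]: f(x) = (x^2 + 2)·a(x) + (2x);  a(x) = (2x + 2)·(2x) + (2). The last nonzero remainder is the constant 2 = gcd(f, a) in F_3. Back-substituting through the division chain expresses 2 = s(x)·a(x) + t(x)·f(x) with s(x) ≡ 2x^3 + 2x^2 + x + 2 (mod f), so (2x^3 + 2x^2 + x + 2)·a(x) ≡ 2 (mod f). Multiplying by 2^(-1) ≡ 2 in F_3 gives a(x)^(-1) ≡ 2·(2x^3 + 2x^2 + x + 2) ≡ x^3 + x^2 + 2x + 1 (mod f). Check: (x^2 + x + 2)·(x^3 + x^2 + 2x + 1) = x^5 + 2x^4 + 2x^3 + 2x^2 + 2x + 2 ≡ 1 (mod x^4 + x^3 + x^2 + x + 1).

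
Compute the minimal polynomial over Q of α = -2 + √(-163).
m_α(x) = x^2 + 4x + 167

From α + 2 = √(-163), squaring gives (α + 2)^2 = -163, i.e. α^2 + 4α + 4 = -163, so α^2 + 4α + 167 = 0. The discriminant of x^2 + 4x + 167 is (4)^2 - 4·(167) = 16 - 668 = -652, and 4·(-163) is not a perfect square in Q since -163 is squarefree and ≠ 1. Hence x^2 + 4x + 167 is irreducible over Q and is the minimal polynomial of α.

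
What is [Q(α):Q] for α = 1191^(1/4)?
[Q(α):Q] = 4

α is a root of x^4 - 1191. By Eisenstein's criterion at the prime p = 3 (which divides the constant term 1191 but p^2 = 9 does not, since 1191 is squarefree), x^4 - 1191 is irreducible over Q. Hence [Q(α):Q] = 4.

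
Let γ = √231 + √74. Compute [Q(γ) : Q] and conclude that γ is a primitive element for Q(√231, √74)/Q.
[Q(γ) : Q] = 4 (equivalently, Q(γ) = Q(√231, √74))

Obviously Q(γ) ⊆ Q(√231, √74), and [Q(√231, √74):Q] = 4 (since 231, 74 are distinct squarefree integers > 1 with 17094 not a perfect square). To show equality we compute the minimal polynomial of γ. From γ = √231 + √74: γ^2 = 231 + 2√(17094) + 74 = 305 + 2√(17094), so γ^2 - 305 = 2√(17094); squaring, (γ^2 - 305)^2 = 4·17094, i.e. γ^4 - 610γ^2 + 93025 - 68376 = 0, i.e. γ^4 - 610γ^2 + 24649 = 0. So γ is a root of x^4 - 610x^2 + 24649. This polynomial is irreducible over Q: it has no rational root (each ±√231 ± √74 is irrational), and any factorization into two quadratics over Q would force √(17094) ∈ Q (pairing opposite roots) or √231, √74 ∈ Q (other pairings), all impossible. Hence [Q(γ):Q] = 4 = [Q(√231, √74):Q], so Q(γ) = Q(√231, √74).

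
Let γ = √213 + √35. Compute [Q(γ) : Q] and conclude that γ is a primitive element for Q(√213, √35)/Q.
[Q(γ) : Q] = 4 (equivalently, Q(γ) = Q(√213, √35))

Obviously Q(γ) ⊆ Q(√213, √35), and [Q(√213, √35):Q] = 4 (since 213, 35 are distinct squarefree integers > 1 with 7455 not a perfect square). To show equality we compute the minimal polynomial of γ. From γ = √213 + √35: γ^2 = 213 + 2√(7455) + 35 = 248 + 2√(7455), so γ^2 - 248 = 2√(7455); squaring, (γ^2 - 248)^2 = 4·7455, i.e. γ^4 - 496γ^2 + 61504 - 29820 = 0, i.e. γ^4 - 496γ^2 + 31684 = 0. So γ is a root of x^4 - 496x^2 + 31684. This polynomial is irreducible over Q: it has no rational root (each ±√213 ± √35 is irrational), and any factorization into two quadratics over Q would force √(7455) ∈ Q (pairing opposite roots) or √213, √35 ∈ Q (other pairings), all impossible. Hence [Q(γ):Q] = 4 = [Q(√213, √35):Q], so Q(γ) = Q(√213, √35).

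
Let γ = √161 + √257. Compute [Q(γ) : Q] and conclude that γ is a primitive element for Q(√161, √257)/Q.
[Q(γ) : Q] = 4 (equivalently, Q(γ) = Q(√161, √257))

Obviously Q(γ) ⊆ Q(√161, √257), and [Q(√161, √257):Q] = 4 (since 161, 257 are distinct squarefree integers > 1 with 41377 not a perfect square). To show equality we compute the minimal polynomial of γ. From γ = √161 + √257: γ^2 = 161 + 2√(41377) + 257 = 418 + 2√(41377), so γ^2 - 418 = 2√(41377); squaring, (γ^2 - 418)^2 = 4·41377, i.e. γ^4 - 836γ^2 + 174724 - 165508 = 0, i.e. γ^4 - 836γ^2 + 9216 = 0. So γ is a root of x^4 - 836x^2 + 9216. This polynomial is irreducible over Q: it has no rational root (each ±√161 ± √257 is irrational), and any factorization into two quadratics over Q would force √(41377) ∈ Q (pairing opposite roots) or √161, √257 ∈ Q (other pairings), all impossible. Hence [Q(γ):Q] = 4 = [Q(√161, √257):Q], so Q(γ) = Q(√161, √257).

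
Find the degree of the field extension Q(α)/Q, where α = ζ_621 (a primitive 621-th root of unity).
[Q(α):Q] = 396

The minimal polynomial of ζ_621 over Q is the 621-th cyclotomic polynomial Φ_621(x), which is irreducible over Q and has degree φ(621) = 396. Hence [Q(α):Q] = φ(621) = 396.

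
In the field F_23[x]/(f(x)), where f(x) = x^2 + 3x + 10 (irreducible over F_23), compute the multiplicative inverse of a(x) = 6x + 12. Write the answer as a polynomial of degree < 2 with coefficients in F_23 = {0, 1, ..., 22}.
a(x)^(-1) ≡ 11x + 11 (mod f(x))

Since f is irreducible over F_23, F_23[x]/(f) is a field and a(x) ≠ 0 has an inverse. Apply the extended Euclidean algorithm to f(x) and a(x) in F_23[x]: f(x) = (4x + 4)·a(x) + (8). The last nonzero remainder is the constant 8 = gcd(f, a) in F_23. Back-substituting through the division chain expresses 8 = s(x)·a(x) + t(x)·f(x) with s(x) ≡ 19x + 19 (mod f), so (19x + 19)·a(x) ≡ 8 (mod f). Multiplying by 8^(-1) ≡ 3 in F_23 gives a(x)^(-1) ≡ 3·(19x + 19) ≡ 11x + 11 (mod f). Check: (6x + 12)·(11x + 11) = 20x^2 + 14x + 17 ≡ 1 (mod x^2 + 3x + 10).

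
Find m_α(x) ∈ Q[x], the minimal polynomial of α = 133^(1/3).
m_α(x) = x^3 - 133

α satisfies α^3 = 133, so x^3 - 133 annihilates α. By the rational root test, a rational root p/q (in lowest terms) of x^3 - 133 would satisfy p^3 = 133 q^3, forcing q = 1 and p^3 = 133; but 133 is not a perfect cube, contradiction. A monic cubic over Q with no rational root is irreducible (any nontrivial factorization would include a linear factor). Hence x^3 - 133 is the minimal polynomial of α, and in particular [Q(α):Q] = 3.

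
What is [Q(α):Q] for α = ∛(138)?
[Q(α):Q] = 3

The minimal polynomial of α is x^3 - 138, irreducible over Q since 138 is not a perfect cube (so x^3 - 138 has no rational root). Hence [Q(α):Q] = deg(m_α) = 3.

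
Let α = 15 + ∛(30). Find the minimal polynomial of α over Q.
m_α(x) = x^3 - 45x^2 + 675x - 3405

Set β = α - 15 = ∛(30), so β^3 = 30. Then (α - 15)^3 - 30 = 0, i.e. α is a root of g(x) = (x - 15)^3 - 30 = x^3 - 45x^2 + 675x - 3405. Since g(x) = h(x - 15) where h(x) = x^3 - 30, and h is irreducible over Q (because 30 is not a perfect cube, so h has no rational root, and a monic cubic with no rational root is irreducible), g is also irreducible (irreducibility is preserved under the substitution x → x - 15). Hence m_α(x) = x^3 - 45x^2 + 675x - 3405.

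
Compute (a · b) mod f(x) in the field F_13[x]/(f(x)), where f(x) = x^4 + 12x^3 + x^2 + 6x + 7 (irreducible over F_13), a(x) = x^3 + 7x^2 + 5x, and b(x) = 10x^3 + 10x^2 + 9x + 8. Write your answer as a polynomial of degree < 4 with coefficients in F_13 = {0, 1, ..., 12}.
a · b ≡ 11x^3 + 10x^2 + 2x + 6 (mod f(x))

Multiply in F_13[x]: a(x)·b(x) = (x^3 + 7x^2 + 5x)·(10x^3 + 10x^2 + 9x + 8) = 10x^6 + 2x^5 + 12x^4 + 4x^3 + 10x^2 + x. This has degree ≥ 4, so divide by f(x) over F_13: 10x^6 + 2x^5 + 12x^4 + 4x^3 + 10x^2 + x = (10x^2 + 12x + 1)·(x^4 + 12x^3 + x^2 + 6x + 7) + (11x^3 + 10x^2 + 2x + 6). Hence a·b ≡ 11x^3 + 10x^2 + 2x + 6 (mod f). (F_13[x]/(f) is a field with 13^4 = 28561 elements since f is irreducible of degree 4.)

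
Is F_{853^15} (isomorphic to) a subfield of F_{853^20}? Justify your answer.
No: F_{853^15} is not a subfield of F_{853^20}

F_{p^m} embeds in F_{p^n} iff m | n. Here 15 ∤ 20 (since 20 = 1·15 + 5 with remainder 5 ≠ 0), so F_{853^15} is not a subfield of F_{853^20}. Equivalently: if it were, the tower law would give 15 = [F_{853^15}:F_853] dividing [F_{853^20}:F_853] = 20, contradiction.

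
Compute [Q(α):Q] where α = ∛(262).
[Q(α):Q] = 3

The minimal polynomial of α is x^3 - 262, irreducible over Q since 262 is not a perfect cube (so x^3 - 262 has no rational root). Hence [Q(α):Q] = deg(m_α) = 3.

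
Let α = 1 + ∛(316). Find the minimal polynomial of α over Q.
m_α(x) = x^3 - 3x^2 + 3x - 317

Set β = α - 1 = ∛(316), so β^3 = 316. Then (α - 1)^3 - 316 = 0, i.e. α is a root of g(x) = (x - 1)^3 - 316 = x^3 - 3x^2 + 3x - 317. Since g(x) = h(x - 1) where h(x) = x^3 - 316, and h is irreducible over Q (because 316 is not a perfect cube, so h has no rational root, and a monic cubic with no rational root is irreducible), g is also irreducible (irreducibility is preserved under the substitution x → x - 1). Hence m_α(x) = x^3 - 3x^2 + 3x - 317.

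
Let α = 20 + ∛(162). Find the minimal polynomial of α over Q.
m_α(x) = x^3 - 60x^2 + 1200x - 8162

Set β = α - 20 = ∛(162), so β^3 = 162. Then (α - 20)^3 - 162 = 0, i.e. α is a root of g(x) = (x - 20)^3 - 162 = x^3 - 60x^2 + 1200x - 8162. Since g(x) = h(x - 20) where h(x) = x^3 - 162, and h is irreducible over Q (because 162 is not a perfect cube, so h has no rational root, and a monic cubic with no rational root is irreducible), g is also irreducible (irreducibility is preserved under the substitution x → x - 20). Hence m_α(x) = x^3 - 60x^2 + 1200x - 8162.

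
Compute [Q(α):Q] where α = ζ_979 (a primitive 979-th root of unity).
[Q(α):Q] = 880

The minimal polynomial of ζ_979 over Q is the 979-th cyclotomic polynomial Φ_979(x), which is irreducible over Q and has degree φ(979) = 880. Hence [Q(α):Q] = φ(979) = 880.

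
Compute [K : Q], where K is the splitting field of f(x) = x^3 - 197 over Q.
[K : Q] = 6

The roots of x^3 - 197 are ∛197, ω∛197, ω^2∛197 where ω = e^(2πi/3) is a primitive cube root of unity, so K = Q(∛197, ω). Now [Q(∛197):Q] = 3 (since 197 is not a perfect cube, x^3 - 197 is irreducible) and [Q(ω):Q] = 2. Both 2 and 3 divide [K:Q], and [K:Q] ≤ 3·2 = 6, so [K:Q] = 6. (Equivalently: Q(∛197) ⊂ R but ω ∉ R, so [K : Q(∛197)] = 2.)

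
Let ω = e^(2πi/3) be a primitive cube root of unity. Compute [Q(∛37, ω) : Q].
[Q(∛37, ω) : Q] = 6

[Q(∛37):Q] = 3 (min poly x^3 - 37, irreducible since 37 is not a perfect cube). [Q(ω):Q] = 2 (min poly x^2 + x + 1). Since Q(∛37) ⊂ R and ω ∉ R, we have ω ∉ Q(∛37), so x^2 + x + 1 remains irreducible over Q(∛37) and [Q(∛37, ω) : Q(∛37)] = 2. By the tower law, [Q(∛37, ω) : Q] = 3 · 2 = 6. (In fact Q(∛37, ω) is the splitting field of x^3 - 37 over Q.)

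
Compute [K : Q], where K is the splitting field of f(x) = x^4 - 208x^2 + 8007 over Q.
[K : Q] = 4

Solving the quadratic in x^2: x^2 = (208 ± √(208^2 - 4·8007))/2 = (208 ± √11236)/2 = (208 ± 106)/2, giving x^2 = 51 or x^2 = 157. So f(x) = (x^2 - 51)(x^2 - 157) and the roots of f are ±√51, ±√157. Hence the splitting field is K = Q(√51, √157). Since 51 and 157 are distinct squarefree integers > 1, their product 8007 is not a perfect square, so √157 ∉ Q(√51). By the tower law [K:Q] = [Q(√51,√157):Q(√51)] · [Q(√51):Q] = 2 · 2 = 4.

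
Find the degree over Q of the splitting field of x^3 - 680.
[K : Q] = 6

The roots of x^3 - 680 are ∛680, ω∛680, ω^2∛680 where ω = e^(2πi/3) is a primitive cube root of unity, so K = Q(∛680, ω). Now [Q(∛680):Q] = 3 (since 680 is not a perfect cube, x^3 - 680 is irreducible) and [Q(ω):Q] = 2. Both 2 and 3 divide [K:Q], and [K:Q] ≤ 3·2 = 6, so [K:Q] = 6. (Equivalently: Q(∛680) ⊂ R but ω ∉ R, so [K : Q(∛680)] = 2.)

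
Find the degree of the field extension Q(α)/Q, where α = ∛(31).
[Q(α):Q] = 3

The minimal polynomial of α is x^3 - 31, irreducible over Q since 31 is not a perfect cube (so x^3 - 31 has no rational root). Hence [Q(α):Q] = deg(m_α) = 3.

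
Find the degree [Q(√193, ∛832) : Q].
[Q(√193, ∛832) : Q] = 6

Let L = Q(√193, ∛832). Since Q(√193) ⊂ L and [Q(√193):Q] = 2, the tower law gives 2 | [L:Q]. Likewise Q(∛832) ⊂ L with [Q(∛832):Q] = 3 (because 832 is not a perfect cube), so 3 | [L:Q]. As gcd(2,3) = 1, [L:Q] is divisible by 6. Conversely L is generated over Q by √193 and ∛832, so [L:Q] ≤ 2·3 = 6. Therefore [Q(√193, ∛832) : Q] = 6.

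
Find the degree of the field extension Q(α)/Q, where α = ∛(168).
[Q(α):Q] = 3

The minimal polynomial of α is x^3 - 168, irreducible over Q since 168 is not a perfect cube (so x^3 - 168 has no rational root). Hence [Q(α):Q] = deg(m_α) = 3.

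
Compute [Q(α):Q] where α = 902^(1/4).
[Q(α):Q] = 4

α is a root of x^4 - 902. By Eisenstein's criterion at the prime p = 2 (which divides the constant term 902 but p^2 = 4 does not, since 902 is squarefree), x^4 - 902 is irreducible over Q. Hence [Q(α):Q] = 4.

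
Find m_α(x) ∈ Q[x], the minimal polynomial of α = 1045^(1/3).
m_α(x) = x^3 - 1045

α satisfies α^3 = 1045, so x^3 - 1045 annihilates α. By the rational root test, a rational root p/q (in lowest terms) of x^3 - 1045 would satisfy p^3 = 1045 q^3, forcing q = 1 and p^3 = 1045; but 1045 is not a perfect cube, contradiction. A monic cubic over Q with no rational root is irreducible (any nontrivial factorization would include a linear factor). Hence x^3 - 1045 is the minimal polynomial of α, and in particular [Q(α):Q] = 3.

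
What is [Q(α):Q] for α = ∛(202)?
[Q(α):Q] = 3

The minimal polynomial of α is x^3 - 202, irreducible over Q since 202 is not a perfect cube (so x^3 - 202 has no rational root). Hence [Q(α):Q] = deg(m_α) = 3.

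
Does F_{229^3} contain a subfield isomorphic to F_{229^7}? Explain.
No: F_{229^7} is not a subfield of F_{229^3}

F_{p^m} embeds in F_{p^n} iff m | n. Here 7 ∤ 3 (since 3 = 0·7 + 3 with remainder 3 ≠ 0), so F_{229^7} is not a subfield of F_{229^3}. Equivalently: if it were, the tower law would give 7 = [F_{229^7}:F_229] dividing [F_{229^3}:F_229] = 3, contradiction.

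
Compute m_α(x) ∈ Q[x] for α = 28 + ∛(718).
m_α(x) = x^3 - 84x^2 + 2352x - 22670

Set β = α - 28 = ∛(718), so β^3 = 718. Then (α - 28)^3 - 718 = 0, i.e. α is a root of g(x) = (x - 28)^3 - 718 = x^3 - 84x^2 + 2352x - 22670. Since g(x) = h(x - 28) where h(x) = x^3 - 718, and h is irreducible over Q (because 718 is not a perfect cube, so h has no rational root, and a monic cubic with no rational root is irreducible), g is also irreducible (irreducibility is preserved under the substitution x → x - 28). Hence m_α(x) = x^3 - 84x^2 + 2352x - 22670.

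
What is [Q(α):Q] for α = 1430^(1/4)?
[Q(α):Q] = 4

α is a root of x^4 - 1430. By Eisenstein's criterion at the prime p = 2 (which divides the constant term 1430 but p^2 = 4 does not, since 1430 is squarefree), x^4 - 1430 is irreducible over Q. Hence [Q(α):Q] = 4.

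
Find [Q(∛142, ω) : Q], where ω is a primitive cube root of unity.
[Q(∛142, ω) : Q] = 6

[Q(∛142):Q] = 3 (min poly x^3 - 142, irreducible since 142 is not a perfect cube). [Q(ω):Q] = 2 (min poly x^2 + x + 1). Since Q(∛142) ⊂ R and ω ∉ R, we have ω ∉ Q(∛142), so x^2 + x + 1 remains irreducible over Q(∛142) and [Q(∛142, ω) : Q(∛142)] = 2. By the tower law, [Q(∛142, ω) : Q] = 3 · 2 = 6. (In fact Q(∛142, ω) is the splitting field of x^3 - 142 over Q.)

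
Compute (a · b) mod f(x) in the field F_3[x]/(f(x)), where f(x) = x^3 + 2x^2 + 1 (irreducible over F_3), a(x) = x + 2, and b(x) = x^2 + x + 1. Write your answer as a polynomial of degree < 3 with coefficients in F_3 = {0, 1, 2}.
a · b ≡ x^2 + 1 (mod f(x))

Multiply in F_3[x]: a(x)·b(x) = (x + 2)·(x^2 + x + 1) = x^3 + 2. This has degree ≥ 3, so divide by f(x) over F_3: x^3 + 2 = (1)·(x^3 + 2x^2 + 1) + (x^2 + 1). Hence a·b ≡ x^2 + 1 (mod f). (F_3[x]/(f) is a field with 3^3 = 27 elements since f is irreducible of degree 3.)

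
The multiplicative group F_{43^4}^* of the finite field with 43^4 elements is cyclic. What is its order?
|F_{43^4}^*| = 3418800

F_{43^4} has 43^4 = 3418801 elements; its multiplicative group consists of all nonzero elements, so |F_{43^4}^*| = 3418801 - 1 = 3418800. (It is cyclic since any finite subgroup of the multiplicative group of a field is cyclic.)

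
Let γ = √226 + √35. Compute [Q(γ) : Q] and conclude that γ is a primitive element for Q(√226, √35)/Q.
[Q(γ) : Q] = 4 (equivalently, Q(γ) = Q(√226, √35))

Obviously Q(γ) ⊆ Q(√226, √35), and [Q(√226, √35):Q] = 4 (since 226, 35 are distinct squarefree integers > 1 with 7910 not a perfect square). To show equality we compute the minimal polynomial of γ. From γ = √226 + √35: γ^2 = 226 + 2√(7910) + 35 = 261 + 2√(7910), so γ^2 - 261 = 2√(7910); squaring, (γ^2 - 261)^2 = 4·7910, i.e. γ^4 - 522γ^2 + 68121 - 31640 = 0, i.e. γ^4 - 522γ^2 + 36481 = 0. So γ is a root of x^4 - 522x^2 + 36481. This polynomial is irreducible over Q: it has no rational root (each ±√226 ± √35 is irrational), and any factorization into two quadratics over Q would force √(7910) ∈ Q (pairing opposite roots) or √226, √35 ∈ Q (other pairings), all impossible. Hence [Q(γ):Q] = 4 = [Q(√226, √35):Q], so Q(γ) = Q(√226, √35).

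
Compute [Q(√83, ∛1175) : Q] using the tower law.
[Q(√83, ∛1175) : Q] = 6

Let L = Q(√83, ∛1175). Since Q(√83) ⊂ L and [Q(√83):Q] = 2, the tower law gives 2 | [L:Q]. Likewise Q(∛1175) ⊂ L with [Q(∛1175):Q] = 3 (because 1175 is not a perfect cube), so 3 | [L:Q]. As gcd(2,3) = 1, [L:Q] is divisible by 6. Conversely L is generated over Q by √83 and ∛1175, so [L:Q] ≤ 2·3 = 6. Therefore [Q(√83, ∛1175) : Q] = 6.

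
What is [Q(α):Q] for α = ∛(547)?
[Q(α):Q] = 3

The minimal polynomial of α is x^3 - 547, irreducible over Q since 547 is not a perfect cube (so x^3 - 547 has no rational root). Hence [Q(α):Q] = deg(m_α) = 3.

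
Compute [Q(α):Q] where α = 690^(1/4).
[Q(α):Q] = 4

α is a root of x^4 - 690. By Eisenstein's criterion at the prime p = 2 (which divides the constant term 690 but p^2 = 4 does not, since 690 is squarefree), x^4 - 690 is irreducible over Q. Hence [Q(α):Q] = 4.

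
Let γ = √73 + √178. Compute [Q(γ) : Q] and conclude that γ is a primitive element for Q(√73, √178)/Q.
[Q(γ) : Q] = 4 (equivalently, Q(γ) = Q(√73, √178))

Obviously Q(γ) ⊆ Q(√73, √178), and [Q(√73, √178):Q] = 4 (since 73, 178 are distinct squarefree integers > 1 with 12994 not a perfect square). To show equality we compute the minimal polynomial of γ. From γ = √73 + √178: γ^2 = 73 + 2√(12994) + 178 = 251 + 2√(12994), so γ^2 - 251 = 2√(12994); squaring, (γ^2 - 251)^2 = 4·12994, i.e. γ^4 - 502γ^2 + 63001 - 51976 = 0, i.e. γ^4 - 502γ^2 + 11025 = 0. So γ is a root of x^4 - 502x^2 + 11025. This polynomial is irreducible over Q: it has no rational root (each ±√73 ± √178 is irrational), and any factorization into two quadratics over Q would force √(12994) ∈ Q (pairing opposite roots) or √73, √178 ∈ Q (other pairings), all impossible. Hence [Q(γ):Q] = 4 = [Q(√73, √178):Q], so Q(γ) = Q(√73, √178).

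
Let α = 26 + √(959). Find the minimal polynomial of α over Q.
m_α(x) = x^2 - 52x - 283

From α - 26 = √(959), squaring gives (α - 26)^2 = 959, i.e. α^2 - 52α + 676 = 959, so α^2 - 52α - 283 = 0. The discriminant of x^2 - 52x - 283 is (-52)^2 - 4·(-283) = 2704 + 1132 = 3836, and 4·(959) is not a perfect square in Q since 959 is squarefree and ≠ 1. Hence x^2 - 52x - 283 is irreducible over Q and is the minimal polynomial of α.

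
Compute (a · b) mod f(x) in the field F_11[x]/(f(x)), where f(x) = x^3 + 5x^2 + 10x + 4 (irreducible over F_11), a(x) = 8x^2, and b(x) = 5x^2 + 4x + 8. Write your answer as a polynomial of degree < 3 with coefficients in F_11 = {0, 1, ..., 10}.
a · b ≡ 9x^2 + 2x + 1 (mod f(x))

Multiply in F_11[x]: a(x)·b(x) = (8x^2)·(5x^2 + 4x + 8) = 7x^4 + 10x^3 + 9x^2. This has degree ≥ 3, so divide by f(x) over F_11: 7x^4 + 10x^3 + 9x^2 = (7x + 8)·(x^3 + 5x^2 + 10x + 4) + (9x^2 + 2x + 1). Hence a·b ≡ 9x^2 + 2x + 1 (mod f). (F_11[x]/(f) is a field with 11^3 = 1331 elements since f is irreducible of degree 3.)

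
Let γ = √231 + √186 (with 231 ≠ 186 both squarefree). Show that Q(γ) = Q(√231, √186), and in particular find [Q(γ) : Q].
[Q(γ) : Q] = 4 (equivalently, Q(γ) = Q(√231, √186))

Obviously Q(γ) ⊆ Q(√231, √186), and [Q(√231, √186):Q] = 4 (since 231, 186 are distinct squarefree integers > 1 with 42966 not a perfect square). To show equality we compute the minimal polynomial of γ. From γ = √231 + √186: γ^2 = 231 + 2√(42966) + 186 = 417 + 2√(42966), so γ^2 - 417 = 2√(42966); squaring, (γ^2 - 417)^2 = 4·42966, i.e. γ^4 - 834γ^2 + 173889 - 171864 = 0, i.e. γ^4 - 834γ^2 + 2025 = 0. So γ is a root of x^4 - 834x^2 + 2025. This polynomial is irreducible over Q: it has no rational root (each ±√231 ± √186 is irrational), and any factorization into two quadratics over Q would force √(42966) ∈ Q (pairing opposite roots) or √231, √186 ∈ Q (other pairings), all impossible. Hence [Q(γ):Q] = 4 = [Q(√231, √186):Q], so Q(γ) = Q(√231, √186).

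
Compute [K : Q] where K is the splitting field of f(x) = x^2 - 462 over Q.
[K : Q] = 2

f(x) = x^2 - 462 factors as (x - √462)(x + √462). The splitting field is K = Q(√462). Since 462 is squarefree and > 1, it is not a perfect square, so x^2 - 462 is irreducible over Q and [Q(√462) : Q] = 2. Hence [K : Q] = 2.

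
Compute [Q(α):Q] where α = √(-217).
[Q(α):Q] = 2

[Q(α):Q] equals the degree of the minimal polynomial of α. Here α^2 = -217 and x^2 + 217 is irreducible (d = -217 is squarefree, ≠ 1, hence not a square), so deg(m_α) = 2. Thus [Q(α):Q] = 2.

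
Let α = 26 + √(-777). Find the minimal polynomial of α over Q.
m_α(x) = x^2 - 52x + 1453

From α - 26 = √(-777), squaring gives (α - 26)^2 = -777, i.e. α^2 - 52α + 676 = -777, so α^2 - 52α + 1453 = 0. The discriminant of x^2 - 52x + 1453 is (-52)^2 - 4·(1453) = 2704 - 5812 = -3108, and 4·(-777) is not a perfect square in Q since -777 is squarefree and ≠ 1. Hence x^2 - 52x + 1453 is irreducible over Q and is the minimal polynomial of α.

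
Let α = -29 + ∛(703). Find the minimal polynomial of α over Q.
m_α(x) = x^3 + 87x^2 + 2523x + 23686

Set β = α + 29 = ∛(703), so β^3 = 703. Then (α + 29)^3 - 703 = 0, i.e. α is a root of g(x) = (x + 29)^3 - 703 = x^3 + 87x^2 + 2523x + 23686. Since g(x) = h(x + 29) where h(x) = x^3 - 703, and h is irreducible over Q (because 703 is not a perfect cube, so h has no rational root, and a monic cubic with no rational root is irreducible), g is also irreducible (irreducibility is preserved under the substitution x → x + 29). Hence m_α(x) = x^3 + 87x^2 + 2523x + 23686.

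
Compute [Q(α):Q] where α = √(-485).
[Q(α):Q] = 2

[Q(α):Q] equals the degree of the minimal polynomial of α. Here α^2 = -485 and x^2 + 485 is irreducible (d = -485 is squarefree, ≠ 1, hence not a square), so deg(m_α) = 2. Thus [Q(α):Q] = 2.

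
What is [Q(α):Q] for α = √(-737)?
[Q(α):Q] = 2

[Q(α):Q] equals the degree of the minimal polynomial of α. Here α^2 = -737 and x^2 + 737 is irreducible (d = -737 is squarefree, ≠ 1, hence not a square), so deg(m_α) = 2. Thus [Q(α):Q] = 2.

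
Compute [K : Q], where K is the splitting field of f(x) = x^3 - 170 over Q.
[K : Q] = 6

The roots of x^3 - 170 are ∛170, ω∛170, ω^2∛170 where ω = e^(2πi/3) is a primitive cube root of unity, so K = Q(∛170, ω). Now [Q(∛170):Q] = 3 (since 170 is not a perfect cube, x^3 - 170 is irreducible) and [Q(ω):Q] = 2. Both 2 and 3 divide [K:Q], and [K:Q] ≤ 3·2 = 6, so [K:Q] = 6. (Equivalently: Q(∛170) ⊂ R but ω ∉ R, so [K : Q(∛170)] = 2.)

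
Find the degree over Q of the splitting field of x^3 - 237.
[K : Q] = 6

The roots of x^3 - 237 are ∛237, ω∛237, ω^2∛237 where ω = e^(2πi/3) is a primitive cube root of unity, so K = Q(∛237, ω). Now [Q(∛237):Q] = 3 (since 237 is not a perfect cube, x^3 - 237 is irreducible) and [Q(ω):Q] = 2. Both 2 and 3 divide [K:Q], and [K:Q] ≤ 3·2 = 6, so [K:Q] = 6. (Equivalently: Q(∛237) ⊂ R but ω ∉ R, so [K : Q(∛237)] = 2.)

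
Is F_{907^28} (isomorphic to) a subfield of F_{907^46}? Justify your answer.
No: F_{907^28} is not a subfield of F_{907^46}

F_{p^m} embeds in F_{p^n} iff m | n. Here 28 ∤ 46 (since 46 = 1·28 + 18 with remainder 18 ≠ 0), so F_{907^28} is not a subfield of F_{907^46}. Equivalently: if it were, the tower law would give 28 = [F_{907^28}:F_907] dividing [F_{907^46}:F_907] = 46, contradiction.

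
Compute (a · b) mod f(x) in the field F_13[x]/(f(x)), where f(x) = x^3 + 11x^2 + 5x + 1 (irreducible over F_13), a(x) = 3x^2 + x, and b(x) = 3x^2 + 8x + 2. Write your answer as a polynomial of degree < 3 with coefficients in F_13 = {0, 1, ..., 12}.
a · b ≡ 7x^2 + 2x + 7 (mod f(x))

Multiply in F_13[x]: a(x)·b(x) = (3x^2 + x)·(3x^2 + 8x + 2) = 9x^4 + x^3 + x^2 + 2x. This has degree ≥ 3, so divide by f(x) over F_13: 9x^4 + x^3 + x^2 + 2x = (9x + 6)·(x^3 + 11x^2 + 5x + 1) + (7x^2 + 2x + 7). Hence a·b ≡ 7x^2 + 2x + 7 (mod f). (F_13[x]/(f) is a field with 13^3 = 2197 elements since f is irreducible of degree 3.)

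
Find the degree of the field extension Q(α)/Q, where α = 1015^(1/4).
[Q(α):Q] = 4

α is a root of x^4 - 1015. By Eisenstein's criterion at the prime p = 5 (which divides the constant term 1015 but p^2 = 25 does not, since 1015 is squarefree), x^4 - 1015 is irreducible over Q. Hence [Q(α):Q] = 4.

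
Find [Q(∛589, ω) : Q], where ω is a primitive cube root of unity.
[Q(∛589, ω) : Q] = 6

[Q(∛589):Q] = 3 (min poly x^3 - 589, irreducible since 589 is not a perfect cube). [Q(ω):Q] = 2 (min poly x^2 + x + 1). Since Q(∛589) ⊂ R and ω ∉ R, we have ω ∉ Q(∛589), so x^2 + x + 1 remains irreducible over Q(∛589) and [Q(∛589, ω) : Q(∛589)] = 2. By the tower law, [Q(∛589, ω) : Q] = 3 · 2 = 6. (In fact Q(∛589, ω) is the splitting field of x^3 - 589 over Q.)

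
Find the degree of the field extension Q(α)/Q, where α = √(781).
[Q(α):Q] = 2

[Q(α):Q] equals the degree of the minimal polynomial of α. Here α^2 = 781 and x^2 - 781 is irreducible (d = 781 is squarefree, ≠ 1, hence not a square), so deg(m_α) = 2. Thus [Q(α):Q] = 2.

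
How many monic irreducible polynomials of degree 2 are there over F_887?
There are 392941 monic irreducible polynomials of degree 2 over F_887

Each element of F_{887^2} that lies in no proper subfield is a root of exactly one monic irreducible of degree 2 over F_887, and each such polynomial has 2 distinct roots in F_{887^2}. By Möbius inversion the count is N_887(2) = (1/2) Σ_{d|2} μ(2/d) · 887^d = (1/2)(μ(2)·887^1 + μ(1)·887^2) = 785882/2 = 392941.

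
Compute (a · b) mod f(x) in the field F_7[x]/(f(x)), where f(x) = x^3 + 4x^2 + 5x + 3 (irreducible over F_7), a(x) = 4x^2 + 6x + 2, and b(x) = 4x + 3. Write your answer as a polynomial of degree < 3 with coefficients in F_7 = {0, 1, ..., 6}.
a · b ≡ 2x (mod f(x))

Multiply in F_7[x]: a(x)·b(x) = (4x^2 + 6x + 2)·(4x + 3) = 2x^3 + x^2 + 5x + 6. This has degree ≥ 3, so divide by f(x) over F_7: 2x^3 + x^2 + 5x + 6 = (2)·(x^3 + 4x^2 + 5x + 3) + (2x). Hence a·b ≡ 2x (mod f). (F_7[x]/(f) is a field with 7^3 = 343 elements since f is irreducible of degree 3.)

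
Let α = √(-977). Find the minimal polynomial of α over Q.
m_α(x) = x^2 + 977

α satisfies α^2 + 977 = 0, so x^2 + 977 annihilates α. Since d = -977 is squarefree and ≠ 1, it is not a perfect square in Q, so x^2 + 977 has no rational root and is therefore irreducible over Q (a degree-2 polynomial over a field is irreducible iff it has no root). Hence m_α(x) = x^2 + 977.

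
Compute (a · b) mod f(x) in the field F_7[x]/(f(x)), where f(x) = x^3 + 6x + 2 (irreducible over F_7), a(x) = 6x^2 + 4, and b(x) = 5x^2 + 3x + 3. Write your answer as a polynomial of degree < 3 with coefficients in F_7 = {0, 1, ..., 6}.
a · b ≡ 5x^2 + 5x + 4 (mod f(x))

Multiply in F_7[x]: a(x)·b(x) = (6x^2 + 4)·(5x^2 + 3x + 3) = 2x^4 + 4x^3 + 3x^2 + 5x + 5. This has degree ≥ 3, so divide by f(x) over F_7: 2x^4 + 4x^3 + 3x^2 + 5x + 5 = (2x + 4)·(x^3 + 6x + 2) + (5x^2 + 5x + 4). Hence a·b ≡ 5x^2 + 5x + 4 (mod f). (F_7[x]/(f) is a field with 7^3 = 343 elements since f is irreducible of degree 3.)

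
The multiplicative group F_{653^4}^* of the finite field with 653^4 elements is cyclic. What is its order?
|F_{653^4}^*| = 181824635280

F_{653^4} has 653^4 = 181824635281 elements; its multiplicative group consists of all nonzero elements, so |F_{653^4}^*| = 181824635281 - 1 = 181824635280. (It is cyclic since any finite subgroup of the multiplicative group of a field is cyclic.)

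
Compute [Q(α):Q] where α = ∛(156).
[Q(α):Q] = 3

The minimal polynomial of α is x^3 - 156, irreducible over Q since 156 is not a perfect cube (so x^3 - 156 has no rational root). Hence [Q(α):Q] = deg(m_α) = 3.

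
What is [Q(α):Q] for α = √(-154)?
[Q(α):Q] = 2

[Q(α):Q] equals the degree of the minimal polynomial of α. Here α^2 = -154 and x^2 + 154 is irreducible (d = -154 is squarefree, ≠ 1, hence not a square), so deg(m_α) = 2. Thus [Q(α):Q] = 2.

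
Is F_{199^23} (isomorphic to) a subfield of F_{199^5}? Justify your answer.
No: F_{199^23} is not a subfield of F_{199^5}

F_{p^m} embeds in F_{p^n} iff m | n. Here 23 ∤ 5 (since 5 = 0·23 + 5 with remainder 5 ≠ 0), so F_{199^23} is not a subfield of F_{199^5}. Equivalently: if it were, the tower law would give 23 = [F_{199^23}:F_199] dividing [F_{199^5}:F_199] = 5, contradiction.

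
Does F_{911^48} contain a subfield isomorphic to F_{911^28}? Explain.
No: F_{911^28} is not a subfield of F_{911^48}

F_{p^m} embeds in F_{p^n} iff m | n. Here 28 ∤ 48 (since 48 = 1·28 + 20 with remainder 20 ≠ 0), so F_{911^28} is not a subfield of F_{911^48}. Equivalently: if it were, the tower law would give 28 = [F_{911^28}:F_911] dividing [F_{911^48}:F_911] = 48, contradiction.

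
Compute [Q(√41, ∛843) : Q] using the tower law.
[Q(√41, ∛843) : Q] = 6

Let L = Q(√41, ∛843). Since Q(√41) ⊂ L and [Q(√41):Q] = 2, the tower law gives 2 | [L:Q]. Likewise Q(∛843) ⊂ L with [Q(∛843):Q] = 3 (because 843 is not a perfect cube), so 3 | [L:Q]. As gcd(2,3) = 1, [L:Q] is divisible by 6. Conversely L is generated over Q by √41 and ∛843, so [L:Q] ≤ 2·3 = 6. Therefore [Q(√41, ∛843) : Q] = 6.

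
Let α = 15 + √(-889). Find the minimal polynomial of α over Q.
m_α(x) = x^2 - 30x + 1114

From α - 15 = √(-889), squaring gives (α - 15)^2 = -889, i.e. α^2 - 30α + 225 = -889, so α^2 - 30α + 1114 = 0. The discriminant of x^2 - 30x + 1114 is (-30)^2 - 4·(1114) = 900 - 4456 = -3556, and 4·(-889) is not a perfect square in Q since -889 is squarefree and ≠ 1. Hence x^2 - 30x + 1114 is irreducible over Q and is the minimal polynomial of α.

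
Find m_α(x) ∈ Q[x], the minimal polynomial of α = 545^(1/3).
m_α(x) = x^3 - 545

α satisfies α^3 = 545, so x^3 - 545 annihilates α. By the rational root test, a rational root p/q (in lowest terms) of x^3 - 545 would satisfy p^3 = 545 q^3, forcing q = 1 and p^3 = 545; but 545 is not a perfect cube, contradiction. A monic cubic over Q with no rational root is irreducible (any nontrivial factorization would include a linear factor). Hence x^3 - 545 is the minimal polynomial of α, and in particular [Q(α):Q] = 3.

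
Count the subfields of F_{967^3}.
F_{967^3} has 2 subfields

The subfields of F_{p^n} are exactly the fields F_{p^d} for d | n (each is the fixed field of the unique index-d subgroup of Gal(F_{p^n}/F_p) ≅ Z/nZ). The divisors of n = 3 are {1, 3}, giving 2 subfields: F_{967^1}, F_{967^3}.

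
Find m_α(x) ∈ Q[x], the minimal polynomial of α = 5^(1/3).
m_α(x) = x^3 - 5

α satisfies α^3 = 5, so x^3 - 5 annihilates α. By the rational root test, a rational root p/q (in lowest terms) of x^3 - 5 would satisfy p^3 = 5 q^3, forcing q = 1 and p^3 = 5; but 5 is not a perfect cube, contradiction. A monic cubic over Q with no rational root is irreducible (any nontrivial factorization would include a linear factor). Hence x^3 - 5 is the minimal polynomial of α, and in particular [Q(α):Q] = 3.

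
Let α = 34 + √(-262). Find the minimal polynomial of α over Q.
m_α(x) = x^2 - 68x + 1418

From α - 34 = √(-262), squaring gives (α - 34)^2 = -262, i.e. α^2 - 68α + 1156 = -262, so α^2 - 68α + 1418 = 0. The discriminant of x^2 - 68x + 1418 is (-68)^2 - 4·(1418) = 4624 - 5672 = -1048, and 4·(-262) is not a perfect square in Q since -262 is squarefree and ≠ 1. Hence x^2 - 68x + 1418 is irreducible over Q and is the minimal polynomial of α.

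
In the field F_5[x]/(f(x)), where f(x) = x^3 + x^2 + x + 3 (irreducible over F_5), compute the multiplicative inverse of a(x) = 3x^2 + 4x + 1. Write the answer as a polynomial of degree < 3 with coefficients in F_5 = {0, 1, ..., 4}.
a(x)^(-1) ≡ 4x + 2 (mod f(x))

Since f is irreducible over F_5, F_5[x]/(f) is a field and a(x) ≠ 0 has an inverse. Apply the extended Euclidean algorithm to f(x) and a(x) in F_5[x]: f(x) = (2x + 1)·a(x) + (2). The last nonzero remainder is the constant 2 = gcd(f, a) in F_5. Back-substituting through the division chain expresses 2 = s(x)·a(x) + t(x)·f(x) with s(x) ≡ 3x + 4 (mod f), so (3x + 4)·a(x) ≡ 2 (mod f). Multiplying by 2^(-1) ≡ 3 in F_5 gives a(x)^(-1) ≡ 3·(3x + 4) ≡ 4x + 2 (mod f). Check: (3x^2 + 4x + 1)·(4x + 2) = 2x^3 + 2x^2 + 2x + 2 ≡ 1 (mod x^3 + x^2 + x + 3).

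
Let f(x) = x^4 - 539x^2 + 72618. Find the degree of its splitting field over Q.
[K : Q] = 4

Solving the quadratic in x^2: x^2 = (539 ± √(539^2 - 4·72618))/2 = (539 ± √49)/2 = (539 ± 7)/2, giving x^2 = 266 or x^2 = 273. So f(x) = (x^2 - 266)(x^2 - 273) and the roots of f are ±√266, ±√273. Hence the splitting field is K = Q(√266, √273). Since 266 and 273 are distinct squarefree integers > 1, their product 72618 is not a perfect square, so √273 ∉ Q(√266). By the tower law [K:Q] = [Q(√266,√273):Q(√266)] · [Q(√266):Q] = 2 · 2 = 4.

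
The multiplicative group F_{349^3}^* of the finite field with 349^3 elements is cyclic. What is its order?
|F_{349^3}^*| = 42508548

F_{349^3} has 349^3 = 42508549 elements; its multiplicative group consists of all nonzero elements, so |F_{349^3}^*| = 42508549 - 1 = 42508548. (It is cyclic since any finite subgroup of the multiplicative group of a field is cyclic.)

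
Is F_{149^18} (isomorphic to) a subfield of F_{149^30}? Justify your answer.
No: F_{149^18} is not a subfield of F_{149^30}

F_{p^m} embeds in F_{p^n} iff m | n. Here 18 ∤ 30 (since 30 = 1·18 + 12 with remainder 12 ≠ 0), so F_{149^18} is not a subfield of F_{149^30}. Equivalently: if it were, the tower law would give 18 = [F_{149^18}:F_149] dividing [F_{149^30}:F_149] = 30, contradiction.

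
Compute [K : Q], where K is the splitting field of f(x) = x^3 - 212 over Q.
[K : Q] = 6

The roots of x^3 - 212 are ∛212, ω∛212, ω^2∛212 where ω = e^(2πi/3) is a primitive cube root of unity, so K = Q(∛212, ω). Now [Q(∛212):Q] = 3 (since 212 is not a perfect cube, x^3 - 212 is irreducible) and [Q(ω):Q] = 2. Both 2 and 3 divide [K:Q], and [K:Q] ≤ 3·2 = 6, so [K:Q] = 6. (Equivalently: Q(∛212) ⊂ R but ω ∉ R, so [K : Q(∛212)] = 2.)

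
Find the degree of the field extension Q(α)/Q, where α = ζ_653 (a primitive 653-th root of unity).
[Q(α):Q] = 652

The minimal polynomial of ζ_653 over Q is the 653-th cyclotomic polynomial Φ_653(x), which is irreducible over Q and has degree φ(653) = 652. Hence [Q(α):Q] = φ(653) = 652.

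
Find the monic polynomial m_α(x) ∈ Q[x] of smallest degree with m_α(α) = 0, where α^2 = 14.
m_α(x) = x^2 - 14

α satisfies α^2 - 14 = 0, so x^2 - 14 annihilates α. Since d = 14 is squarefree and ≠ 1, it is not a perfect square in Q, so x^2 - 14 has no rational root and is therefore irreducible over Q (a degree-2 polynomial over a field is irreducible iff it has no root). Hence m_α(x) = x^2 - 14.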